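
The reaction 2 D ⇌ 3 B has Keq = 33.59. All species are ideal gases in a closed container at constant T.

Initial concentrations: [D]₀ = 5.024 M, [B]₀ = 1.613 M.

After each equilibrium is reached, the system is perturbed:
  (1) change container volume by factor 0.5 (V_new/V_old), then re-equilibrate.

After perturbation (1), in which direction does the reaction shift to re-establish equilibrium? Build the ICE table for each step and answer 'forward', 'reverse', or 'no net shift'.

Direction: reverse

Q₀ = 0.1663 vs Keq = 33.59 ⇒ Q<K, forward
Step 1:
                  D         B
  init        5.024     1.613
  Δ          -2.699     4.049
  eq          2.325     5.662
  solve Keq expr → x = 1.35; check Q = 33.59
Then change container volume by factor 0.5 (V_new/V_old).
Step 2:
                  D         B
  init        4.649     11.32
  Δ          0.8488    -1.273
  eq          5.498     10.05
  solve Keq expr → x = -0.4244; check Q = 33.59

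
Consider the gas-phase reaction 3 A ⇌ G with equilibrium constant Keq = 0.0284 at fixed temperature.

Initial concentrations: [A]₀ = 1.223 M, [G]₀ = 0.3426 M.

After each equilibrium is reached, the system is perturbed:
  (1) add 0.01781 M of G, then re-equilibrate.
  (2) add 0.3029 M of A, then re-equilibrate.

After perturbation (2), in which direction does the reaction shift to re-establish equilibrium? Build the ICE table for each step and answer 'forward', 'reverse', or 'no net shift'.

Q₀ = 0.1873 vs Keq = 0.0284 ⇒ Q>K, reverse
Step 1:
                   A          G
  init         1.223     0.3426
  Δ           0.5516    -0.1839
  eq           1.775     0.1587
  solve Keq expr → x = -0.1839; check Q = 0.0284
Then add 0.01781 M of G.
Step 2:
                   A          G
  init         1.775     0.1765
  Δ          0.02938  -0.009795
  eq           1.804     0.1667
  solve Keq expr → x = -0.009795; check Q = 0.0284
Then add 0.3029 M of A.
Step 3:
                   A          G
  init         2.107     0.1667
  Δ          -0.1441    0.04803
  eq           1.963     0.2148
  solve Keq expr → x = 0.04803; check Q = 0.0284

Direction: forward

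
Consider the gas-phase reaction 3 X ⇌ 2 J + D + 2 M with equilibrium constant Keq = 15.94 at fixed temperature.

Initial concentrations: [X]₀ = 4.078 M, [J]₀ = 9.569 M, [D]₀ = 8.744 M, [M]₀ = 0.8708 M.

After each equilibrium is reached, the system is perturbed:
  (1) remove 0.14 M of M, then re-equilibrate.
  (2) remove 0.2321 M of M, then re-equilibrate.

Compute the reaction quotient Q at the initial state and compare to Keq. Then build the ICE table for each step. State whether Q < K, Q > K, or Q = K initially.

Q₀ = 8.952 vs Keq = 15.94 ⇒ Q<K, forward
Step 1:
                  X         J         D         M
  Initial     4.078     9.569     8.744    0.8708
  Change    -0.2468    0.1645   0.08227    0.1645
  Equil       3.831     9.734     8.826     1.035
  solve Keq expr → x = 0.08227; check Q = 15.94
Then remove 0.14 M of M.
Step 2:
                  X         J         D         M
  Initial     3.831     9.734     8.826    0.8953
  Change    -0.1213   0.08086   0.04043   0.08086
  Equil        3.71     9.814     8.867    0.9762
  solve Keq expr → x = 0.04043; check Q = 15.94
Then remove 0.2321 M of M.
Step 3:
                  X         J         D         M
  Initial      3.71     9.814     8.867    0.7441
  Change     -0.205    0.1366   0.06832    0.1366
  Equil       3.505     9.951     8.935    0.8807
  solve Keq expr → x = 0.06832; check Q = 15.94

Q₀ = 8.952; Q < K (proceeds forward)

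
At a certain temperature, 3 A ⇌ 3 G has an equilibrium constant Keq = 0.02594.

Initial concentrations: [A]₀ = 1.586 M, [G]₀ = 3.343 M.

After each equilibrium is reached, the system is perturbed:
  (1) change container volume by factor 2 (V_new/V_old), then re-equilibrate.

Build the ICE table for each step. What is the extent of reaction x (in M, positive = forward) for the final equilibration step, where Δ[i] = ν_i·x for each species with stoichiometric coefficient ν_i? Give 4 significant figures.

x = 0 M

Q₀ = 9.365 vs Keq = 0.02594 ⇒ Q>K, reverse
Step 1:
                   A          G
  I            1.586      3.343
  C            2.217     -2.217
  E            3.803      1.126
  solve Keq expr → x = -0.7391; check Q = 0.02594
Then change container volume by factor 2 (V_new/V_old).
Step 2:
                   A          G
  I            1.902     0.5629
  C                0          0
  E            1.902     0.5629
  solve Keq expr → x = 0; check Q = 0.02594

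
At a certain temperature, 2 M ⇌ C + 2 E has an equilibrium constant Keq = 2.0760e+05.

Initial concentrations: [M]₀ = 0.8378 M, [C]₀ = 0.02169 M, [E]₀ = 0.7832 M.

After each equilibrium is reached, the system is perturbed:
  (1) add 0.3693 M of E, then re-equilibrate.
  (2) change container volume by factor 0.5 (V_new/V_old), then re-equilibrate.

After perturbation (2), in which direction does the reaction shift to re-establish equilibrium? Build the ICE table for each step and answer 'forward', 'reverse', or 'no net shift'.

Q₀ = 0.01896 vs Keq = 2.0760e+05 ⇒ Q<K, forward
Step 1:
                    M           C           E
  Initial      0.8378     0.02169      0.7832
  Change      -0.8354      0.4177      0.8354
  Equil      0.002355      0.4394       1.619
  solve Keq expr → x = 0.4177; check Q = 2.0760e+05
Then add 0.3693 M of E.
Step 2:
                    M           C           E
  Initial    0.002355      0.4394       1.988
  Change   5.3562e-04 -2.6781e-04 -5.3562e-04
  Equil      0.002891      0.4391       1.987
  solve Keq expr → x = -2.6781e-04; check Q = 2.0760e+05
Then change container volume by factor 0.5 (V_new/V_old).
Step 3:
                    M           C           E
  Initial    0.005781      0.8783       3.975
  Change     0.002384   -0.001192   -0.002384
  Equil      0.008165      0.8771       3.972
  solve Keq expr → x = -0.001192; check Q = 2.0760e+05

Direction: reverse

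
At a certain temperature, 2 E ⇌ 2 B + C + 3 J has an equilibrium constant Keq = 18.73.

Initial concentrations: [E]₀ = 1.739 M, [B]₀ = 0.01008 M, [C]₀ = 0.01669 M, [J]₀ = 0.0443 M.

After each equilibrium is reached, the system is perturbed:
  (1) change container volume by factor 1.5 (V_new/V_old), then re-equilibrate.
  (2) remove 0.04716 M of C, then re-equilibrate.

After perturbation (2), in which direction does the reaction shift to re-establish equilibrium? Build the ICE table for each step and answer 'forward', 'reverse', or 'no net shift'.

Q₀ = 4.8752e-11 vs Keq = 18.73 ⇒ Q<K, forward
Step 1:
                  E         B         C         J
  I           1.739   0.01008   0.01669    0.0443
  C          -1.195     1.195    0.5977     1.793
  E          0.5437     1.205    0.6144     1.837
  solve Keq expr → x = 0.5977; check Q = 18.73
Then change container volume by factor 1.5 (V_new/V_old).
Step 2:
                  E         B         C         J
  I          0.3624    0.8036    0.4096     1.225
  C         -0.1194    0.1194    0.0597    0.1791
  E           0.243     0.923    0.4693     1.404
  solve Keq expr → x = 0.0597; check Q = 18.73
Then remove 0.04716 M of C.
Step 3:
                  E         B         C         J
  I           0.243     0.923    0.4221     1.404
  C       -0.007116  0.007116  0.003558   0.01067
  E          0.2359    0.9301    0.4257     1.415
  solve Keq expr → x = 0.003558; check Q = 18.73

Direction: forward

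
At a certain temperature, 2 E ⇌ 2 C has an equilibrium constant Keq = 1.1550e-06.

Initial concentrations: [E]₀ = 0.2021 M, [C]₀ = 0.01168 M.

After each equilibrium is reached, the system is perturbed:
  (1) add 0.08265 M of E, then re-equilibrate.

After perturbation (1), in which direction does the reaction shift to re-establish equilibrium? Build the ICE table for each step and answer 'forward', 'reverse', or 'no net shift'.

Direction: forward

Q₀ = 0.00334 vs Keq = 1.1550e-06 ⇒ Q>K, reverse
Step 1:
                   E          C
  init        0.2021    0.01168
  Δ          0.01145   -0.01145
  eq          0.2136 2.2950e-04
  solve Keq expr → x = -0.005725; check Q = 1.1550e-06
Then add 0.08265 M of E.
Step 2:
                   E          C
  init        0.2962 2.2950e-04
  Δ       -8.8729e-05 8.8729e-05
  eq          0.2961 3.1823e-04
  solve Keq expr → x = 4.4365e-05; check Q = 1.1550e-06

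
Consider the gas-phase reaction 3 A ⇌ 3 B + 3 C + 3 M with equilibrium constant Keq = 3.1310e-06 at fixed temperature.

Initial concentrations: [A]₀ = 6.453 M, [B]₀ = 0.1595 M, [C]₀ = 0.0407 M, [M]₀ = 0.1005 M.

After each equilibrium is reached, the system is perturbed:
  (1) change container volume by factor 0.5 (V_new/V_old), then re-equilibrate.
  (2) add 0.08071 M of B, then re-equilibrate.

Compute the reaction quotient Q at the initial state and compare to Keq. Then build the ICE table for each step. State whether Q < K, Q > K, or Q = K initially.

Q₀ = 1.0334e-12 vs Keq = 3.1310e-06 ⇒ Q<K, forward
Step 1:
                   A          B          C          M
  init         6.453     0.1595     0.0407     0.1005
  Δ          -0.3494     0.3494     0.3494     0.3494
  eq           6.104     0.5089     0.3901     0.4499
  solve Keq expr → x = 0.1165; check Q = 3.1310e-06
Then change container volume by factor 0.5 (V_new/V_old).
Step 2:
                   A          B          C          M
  init         12.21      1.018     0.7801     0.8997
  Δ           0.3228    -0.3228    -0.3228    -0.3228
  eq           12.53     0.6949     0.4573     0.5769
  solve Keq expr → x = -0.1076; check Q = 3.1310e-06
Then add 0.08071 M of B.
Step 3:
                   A          B          C          M
  init         12.53     0.7756     0.4573     0.5769
  Δ          0.02039   -0.02039   -0.02039   -0.02039
  eq           12.55     0.7552     0.4369     0.5565
  solve Keq expr → x = -0.006798; check Q = 3.1310e-06

Q₀ = 1.0334e-12; Q < K (proceeds forward)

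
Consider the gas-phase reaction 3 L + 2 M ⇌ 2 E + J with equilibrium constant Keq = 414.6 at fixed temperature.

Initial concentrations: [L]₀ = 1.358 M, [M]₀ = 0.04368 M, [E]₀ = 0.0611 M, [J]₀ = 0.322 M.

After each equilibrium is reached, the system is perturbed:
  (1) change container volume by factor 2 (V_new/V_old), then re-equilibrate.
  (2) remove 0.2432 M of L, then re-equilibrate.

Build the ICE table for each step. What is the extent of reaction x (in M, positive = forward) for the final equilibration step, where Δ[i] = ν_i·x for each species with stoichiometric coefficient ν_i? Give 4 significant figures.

x = -9.0542e-04 M

Q₀ = 0.2516 vs Keq = 414.6 ⇒ Q<K, forward
Step 1:
                  L         M         E         J
  init        1.358   0.04368    0.0611     0.322
  Δ        -0.06251  -0.04168   0.04168   0.02084
  eq          1.295  0.002004    0.1028    0.3428
  solve Keq expr → x = 0.02084; check Q = 414.6
Then change container volume by factor 2 (V_new/V_old).
Step 2:
                  L         M         E         J
  init       0.6477  0.001002   0.05139    0.1714
  Δ        0.001433 9.5565e-04 -9.5565e-04 -4.7782e-04
  eq         0.6492  0.001958   0.05043    0.1709
  solve Keq expr → x = -4.7782e-04; check Q = 414.6
Then remove 0.2432 M of L.
Step 3:
                  L         M         E         J
  init        0.406  0.001958   0.05043    0.1709
  Δ        0.002716  0.001811 -0.001811 -9.0542e-04
  eq         0.4087  0.003769   0.04862      0.17
  solve Keq expr → x = -9.0542e-04; check Q = 414.6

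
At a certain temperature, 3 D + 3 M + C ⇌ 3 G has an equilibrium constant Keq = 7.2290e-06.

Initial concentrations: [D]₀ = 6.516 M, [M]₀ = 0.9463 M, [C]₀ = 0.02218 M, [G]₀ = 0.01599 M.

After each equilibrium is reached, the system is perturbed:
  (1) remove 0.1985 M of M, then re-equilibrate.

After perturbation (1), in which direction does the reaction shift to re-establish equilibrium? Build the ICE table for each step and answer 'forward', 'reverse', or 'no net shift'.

Q₀ = 7.8624e-07 vs Keq = 7.2290e-06 ⇒ Q<K, forward
Step 1:
                  D         M         C         G
  init        6.516    0.9463   0.02218   0.01599
  Δ        -0.01436  -0.01436 -0.004788   0.01436
  eq          6.502    0.9319   0.01739   0.03035
  solve Keq expr → x = 0.004788; check Q = 7.2290e-06
Then remove 0.1985 M of M.
Step 2:
                  D         M         C         G
  init        6.502    0.7334   0.01739   0.03035
  Δ        0.005456  0.005456  0.001819 -0.005456
  eq          6.507    0.7389   0.01921    0.0249
  solve Keq expr → x = -0.001819; check Q = 7.2290e-06

Direction: reverse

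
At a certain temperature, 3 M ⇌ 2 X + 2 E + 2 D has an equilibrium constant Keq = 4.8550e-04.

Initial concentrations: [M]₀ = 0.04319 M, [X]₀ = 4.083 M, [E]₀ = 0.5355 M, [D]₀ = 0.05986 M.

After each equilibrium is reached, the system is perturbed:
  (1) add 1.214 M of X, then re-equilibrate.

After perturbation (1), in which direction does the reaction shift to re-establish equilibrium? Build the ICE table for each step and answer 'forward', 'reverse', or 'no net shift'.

Direction: reverse

Q₀ = 212.6 vs Keq = 4.8550e-04 ⇒ Q>K, reverse
Step 1:
                   M          X          E          D
  Initial    0.04319      4.083     0.5355    0.05986
  Change     0.08896   -0.05931   -0.05931   -0.05931
  Equil       0.1322      4.024     0.4762 5.5245e-04
  solve Keq expr → x = -0.02965; check Q = 4.8550e-04
Then add 1.214 M of X.
Step 2:
                   M          X          E          D
  Initial     0.1322      5.238     0.4762 5.5245e-04
  Change  1.9051e-04 -1.2701e-04 -1.2701e-04 -1.2701e-04
  Equil       0.1323      5.238     0.4761 4.2545e-04
  solve Keq expr → x = -6.3503e-05; check Q = 4.8550e-04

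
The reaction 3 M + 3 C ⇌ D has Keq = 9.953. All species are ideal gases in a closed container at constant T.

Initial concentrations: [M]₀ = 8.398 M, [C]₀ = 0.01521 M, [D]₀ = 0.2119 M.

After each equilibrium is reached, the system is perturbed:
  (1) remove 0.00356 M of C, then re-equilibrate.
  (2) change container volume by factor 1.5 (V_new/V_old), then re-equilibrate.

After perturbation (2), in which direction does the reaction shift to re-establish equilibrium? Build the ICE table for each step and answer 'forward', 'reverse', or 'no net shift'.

Direction: reverse

Q₀ = 101.7 vs Keq = 9.953 ⇒ Q>K, reverse
Step 1:
                   M          C          D
  Initial      8.398    0.01521     0.2119
  Change     0.01742    0.01742  -0.005807
  Equil        8.415    0.03263     0.2061
  solve Keq expr → x = -0.005807; check Q = 9.953
Then remove 0.00356 M of C.
Step 2:
                   M          C          D
  Initial      8.415    0.02907     0.2061
  Change    0.003485   0.003485  -0.001162
  Equil        8.419    0.03256     0.2049
  solve Keq expr → x = -0.001162; check Q = 9.953
Then change container volume by factor 1.5 (V_new/V_old).
Step 3:
                   M          C          D
  Initial      5.613     0.0217     0.1366
  Change      0.0201     0.0201  -0.006699
  Equil        5.633     0.0418     0.1299
  solve Keq expr → x = -0.006699; check Q = 9.953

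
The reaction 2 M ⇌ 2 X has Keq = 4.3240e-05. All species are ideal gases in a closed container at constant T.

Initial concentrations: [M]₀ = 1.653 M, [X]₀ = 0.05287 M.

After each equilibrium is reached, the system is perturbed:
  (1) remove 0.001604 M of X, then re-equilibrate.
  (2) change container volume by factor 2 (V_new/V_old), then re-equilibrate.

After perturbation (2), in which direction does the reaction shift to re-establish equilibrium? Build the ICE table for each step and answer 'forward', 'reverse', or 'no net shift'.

Direction: no net shift

Q₀ = 0.001023 vs Keq = 4.3240e-05 ⇒ Q>K, reverse
Step 1:
                    M           X
  init          1.653     0.05287
  Δ           0.04173    -0.04173
  eq            1.695     0.01114
  solve Keq expr → x = -0.02086; check Q = 4.3240e-05
Then remove 0.001604 M of X.
Step 2:
                    M           X
  init          1.695     0.00954
  Δ         -0.001594    0.001594
  eq            1.693     0.01113
  solve Keq expr → x = 7.9676e-04; check Q = 4.3240e-05
Then change container volume by factor 2 (V_new/V_old).
Step 3:
                    M           X
  init         0.8466    0.005567
  Δ                 0           0
  eq           0.8466    0.005567
  solve Keq expr → x = 0; check Q = 4.3240e-05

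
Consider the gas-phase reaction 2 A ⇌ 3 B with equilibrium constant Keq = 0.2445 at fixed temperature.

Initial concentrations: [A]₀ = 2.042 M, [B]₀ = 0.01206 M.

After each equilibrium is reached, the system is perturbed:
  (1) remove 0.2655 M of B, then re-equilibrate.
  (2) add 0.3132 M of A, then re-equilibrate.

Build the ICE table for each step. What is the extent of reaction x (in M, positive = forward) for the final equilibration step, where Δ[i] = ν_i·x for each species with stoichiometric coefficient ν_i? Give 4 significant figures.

Q₀ = 4.2066e-07 vs Keq = 0.2445 ⇒ Q<K, forward
Step 1:
                  A         B
  Initial     2.042   0.01206
  Change     -0.539    0.8084
  Equil       1.503    0.8205
  solve Keq expr → x = 0.2695; check Q = 0.2445
Then remove 0.2655 M of B.
Step 2:
                  A         B
  Initial     1.503     0.555
  Change     -0.142     0.213
  Equil       1.361     0.768
  solve Keq expr → x = 0.07099; check Q = 0.2445
Then add 0.3132 M of A.
Step 3:
                  A         B
  Initial     1.674     0.768
  Change   -0.06135   0.09203
  Equil       1.613      0.86
  solve Keq expr → x = 0.03068; check Q = 0.2445

x = 0.03068 M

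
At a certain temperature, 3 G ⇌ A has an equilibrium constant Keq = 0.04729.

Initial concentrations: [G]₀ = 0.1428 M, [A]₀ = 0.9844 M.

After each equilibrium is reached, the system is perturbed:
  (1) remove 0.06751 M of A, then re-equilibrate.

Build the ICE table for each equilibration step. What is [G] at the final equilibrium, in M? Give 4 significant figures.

[G]_eq = 1.908 M

Q₀ = 338.1 vs Keq = 0.04729 ⇒ Q>K, reverse
Step 1:
                   G          A
  Initial     0.1428     0.9844
  Change       1.843    -0.6142
  Equil        1.986     0.3702
  solve Keq expr → x = -0.6142; check Q = 0.04729
Then remove 0.06751 M of A.
Step 2:
                   G          A
  Initial      1.986     0.3027
  Change     -0.0775    0.02583
  Equil        1.908     0.3285
  solve Keq expr → x = 0.02583; check Q = 0.04729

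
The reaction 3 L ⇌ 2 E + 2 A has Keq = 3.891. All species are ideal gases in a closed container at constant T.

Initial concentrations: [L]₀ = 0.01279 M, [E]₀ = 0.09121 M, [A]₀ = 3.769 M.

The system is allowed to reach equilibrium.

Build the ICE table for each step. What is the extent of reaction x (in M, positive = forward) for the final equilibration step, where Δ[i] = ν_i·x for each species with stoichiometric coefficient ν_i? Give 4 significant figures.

Q₀ = 5.6484e+04 vs Keq = 3.891 ⇒ Q>K, reverse
Step 1:
                    L           E           A
  I           0.01279     0.09121       3.769
  C            0.1046    -0.06975    -0.06975
  E            0.1174     0.02146       3.699
  solve Keq expr → x = -0.03488; check Q = 3.891

x = -0.03488 M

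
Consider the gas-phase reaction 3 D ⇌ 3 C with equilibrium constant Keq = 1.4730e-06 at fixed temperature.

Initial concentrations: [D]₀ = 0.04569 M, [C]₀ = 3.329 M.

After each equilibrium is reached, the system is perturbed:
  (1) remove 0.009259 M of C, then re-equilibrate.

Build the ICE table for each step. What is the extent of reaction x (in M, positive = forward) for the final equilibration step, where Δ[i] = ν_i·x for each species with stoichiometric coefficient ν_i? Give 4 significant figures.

x = 0.003052 M

Q₀ = 3.8679e+05 vs Keq = 1.4730e-06 ⇒ Q>K, reverse
Step 1:
                   D          C
  Initial    0.04569      3.329
  Change       3.291     -3.291
  Equil        3.337    0.03797
  solve Keq expr → x = -1.097; check Q = 1.4730e-06
Then remove 0.009259 M of C.
Step 2:
                   D          C
  Initial      3.337    0.02871
  Change   -0.009155   0.009155
  Equil        3.328    0.03786
  solve Keq expr → x = 0.003052; check Q = 1.4730e-06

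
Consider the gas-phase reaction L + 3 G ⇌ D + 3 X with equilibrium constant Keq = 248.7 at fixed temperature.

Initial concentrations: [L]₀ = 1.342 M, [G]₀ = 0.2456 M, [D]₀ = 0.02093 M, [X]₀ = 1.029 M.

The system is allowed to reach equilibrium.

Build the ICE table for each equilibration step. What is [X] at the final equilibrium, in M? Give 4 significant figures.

[X]_eq = 1.2 M

Q₀ = 1.147 vs Keq = 248.7 ⇒ Q<K, forward
Step 1:
                   L          G          D          X
  Initial      1.342     0.2456    0.02093      1.029
  Change    -0.05689    -0.1707    0.05689     0.1707
  Equil        1.285    0.07492    0.07782        1.2
  solve Keq expr → x = 0.05689; check Q = 248.7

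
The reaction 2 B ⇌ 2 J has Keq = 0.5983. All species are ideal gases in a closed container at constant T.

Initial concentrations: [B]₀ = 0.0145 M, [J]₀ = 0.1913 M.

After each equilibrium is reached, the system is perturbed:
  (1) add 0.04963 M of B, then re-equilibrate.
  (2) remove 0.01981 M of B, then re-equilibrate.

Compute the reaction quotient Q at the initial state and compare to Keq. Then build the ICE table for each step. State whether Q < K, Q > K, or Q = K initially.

Q₀ = 174.1 vs Keq = 0.5983 ⇒ Q>K, reverse
Step 1:
                  B         J
  Initial    0.0145    0.1913
  Change     0.1015   -0.1015
  Equil       0.116   0.08976
  solve Keq expr → x = -0.05077; check Q = 0.5983
Then add 0.04963 M of B.
Step 2:
                  B         J
  Initial    0.1657   0.08976
  Change   -0.02165   0.02165
  Equil       0.144    0.1114
  solve Keq expr → x = 0.01082; check Q = 0.5983
Then remove 0.01981 M of B.
Step 3:
                  B         J
  Initial    0.1242    0.1114
  Change    0.00864  -0.00864
  Equil      0.1329    0.1028
  solve Keq expr → x = -0.00432; check Q = 0.5983

Q₀ = 174.1; Q > K (proceeds reverse)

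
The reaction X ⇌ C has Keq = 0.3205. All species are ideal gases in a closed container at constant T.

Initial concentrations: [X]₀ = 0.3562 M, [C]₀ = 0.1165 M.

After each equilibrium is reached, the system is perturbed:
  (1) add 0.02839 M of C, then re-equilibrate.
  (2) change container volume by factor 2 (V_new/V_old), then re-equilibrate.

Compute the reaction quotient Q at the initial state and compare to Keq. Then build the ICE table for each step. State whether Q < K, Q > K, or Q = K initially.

Q₀ = 0.3271; Q > K (proceeds reverse)

Q₀ = 0.3271 vs Keq = 0.3205 ⇒ Q>K, reverse
Step 1:
                  X         C
  init       0.3562    0.1165
  Δ         0.00177  -0.00177
  eq          0.358    0.1147
  solve Keq expr → x = -0.00177; check Q = 0.3205
Then add 0.02839 M of C.
Step 2:
                  X         C
  init        0.358    0.1431
  Δ          0.0215   -0.0215
  eq         0.3795    0.1216
  solve Keq expr → x = -0.0215; check Q = 0.3205
Then change container volume by factor 2 (V_new/V_old).
Step 3:
                  X         C
  init       0.1897   0.06081
  Δ               0         0
  eq         0.1897   0.06081
  solve Keq expr → x = 0; check Q = 0.3205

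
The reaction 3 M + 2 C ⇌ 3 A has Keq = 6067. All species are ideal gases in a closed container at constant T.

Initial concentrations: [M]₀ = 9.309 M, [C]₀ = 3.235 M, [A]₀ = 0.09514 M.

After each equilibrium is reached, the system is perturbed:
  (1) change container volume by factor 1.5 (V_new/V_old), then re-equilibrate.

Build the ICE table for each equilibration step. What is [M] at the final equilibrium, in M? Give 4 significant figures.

[M]_eq = 2.993 M

Q₀ = 1.0201e-07 vs Keq = 6067 ⇒ Q<K, forward
Step 1:
                   M          C          A
  init         9.309      3.235    0.09514
  Δ            -4.83      -3.22       4.83
  eq           4.479    0.01481      4.925
  solve Keq expr → x = 1.61; check Q = 6067
Then change container volume by factor 1.5 (V_new/V_old).
Step 2:
                   M          C          A
  init         2.986   0.009871      3.284
  Δ         0.007249   0.004833  -0.007249
  eq           2.993     0.0147      3.276
  solve Keq expr → x = -0.002416; check Q = 6067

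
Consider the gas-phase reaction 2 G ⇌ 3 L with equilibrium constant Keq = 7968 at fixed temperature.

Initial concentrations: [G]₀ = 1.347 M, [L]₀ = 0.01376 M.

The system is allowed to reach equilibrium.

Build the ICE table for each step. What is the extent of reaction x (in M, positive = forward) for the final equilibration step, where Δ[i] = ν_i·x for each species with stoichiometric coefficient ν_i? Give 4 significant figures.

x = 0.6578 M

Q₀ = 1.4359e-06 vs Keq = 7968 ⇒ Q<K, forward
Step 1:
                   G          L
  Initial      1.347    0.01376
  Change      -1.316      1.973
  Equil      0.03138      1.987
  solve Keq expr → x = 0.6578; check Q = 7968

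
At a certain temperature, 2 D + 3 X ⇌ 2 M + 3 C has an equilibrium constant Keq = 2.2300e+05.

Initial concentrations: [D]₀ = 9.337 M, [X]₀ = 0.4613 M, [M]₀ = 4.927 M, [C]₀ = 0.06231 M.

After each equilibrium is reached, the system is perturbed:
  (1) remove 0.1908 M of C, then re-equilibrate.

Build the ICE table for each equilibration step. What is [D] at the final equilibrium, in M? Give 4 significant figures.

[D]_eq = 9.032 M

Q₀ = 6.8624e-04 vs Keq = 2.2300e+05 ⇒ Q<K, forward
Step 1:
                   D          X          M          C
  I            9.337     0.4613      4.927    0.06231
  C          -0.3036    -0.4554     0.3036     0.4554
  E            9.033    0.00593      5.231     0.5177
  solve Keq expr → x = 0.1518; check Q = 2.2300e+05
Then remove 0.1908 M of C.
Step 2:
                   D          X          M          C
  I            9.033    0.00593      5.231     0.3269
  C         -0.00144   -0.00216    0.00144    0.00216
  E            9.032   0.003771      5.232      0.329
  solve Keq expr → x = 7.1998e-04; check Q = 2.2300e+05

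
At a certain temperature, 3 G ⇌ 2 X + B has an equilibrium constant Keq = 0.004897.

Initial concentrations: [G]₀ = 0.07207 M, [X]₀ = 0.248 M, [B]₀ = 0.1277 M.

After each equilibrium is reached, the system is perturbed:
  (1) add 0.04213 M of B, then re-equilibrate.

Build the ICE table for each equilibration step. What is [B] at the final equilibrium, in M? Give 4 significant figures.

Q₀ = 20.98 vs Keq = 0.004897 ⇒ Q>K, reverse
Step 1:
                    G           X           B
  init        0.07207       0.248      0.1277
  Δ            0.2668     -0.1779    -0.08894
  eq           0.3389     0.07012     0.03876
  solve Keq expr → x = -0.08894; check Q = 0.004897
Then add 0.04213 M of B.
Step 2:
                    G           X           B
  init         0.3389     0.07012     0.08089
  Δ           0.02153    -0.01435   -0.007176
  eq           0.3604     0.05577     0.07371
  solve Keq expr → x = -0.007176; check Q = 0.004897

[B]_eq = 0.07371 M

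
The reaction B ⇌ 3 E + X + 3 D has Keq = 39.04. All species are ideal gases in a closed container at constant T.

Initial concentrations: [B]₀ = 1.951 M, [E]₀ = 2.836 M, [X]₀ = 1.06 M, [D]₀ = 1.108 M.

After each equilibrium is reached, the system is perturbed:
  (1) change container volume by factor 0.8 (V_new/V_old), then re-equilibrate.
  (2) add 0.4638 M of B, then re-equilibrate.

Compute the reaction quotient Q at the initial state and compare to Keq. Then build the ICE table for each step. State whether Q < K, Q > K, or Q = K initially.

Q₀ = 16.86 vs Keq = 39.04 ⇒ Q<K, forward
Step 1:
                    B           E           X           D
  Initial       1.951       2.836        1.06       1.108
  Change     -0.07039      0.2112     0.07039      0.2112
  Equil         1.881       3.047        1.13       1.319
  solve Keq expr → x = 0.07039; check Q = 39.04
Then change container volume by factor 0.8 (V_new/V_old).
Step 2:
                    B           E           X           D
  Initial       2.351       3.809       1.413       1.649
  Change        0.135     -0.4049      -0.135     -0.4049
  Equil         2.486       3.404       1.278       1.244
  solve Keq expr → x = -0.135; check Q = 39.04
Then add 0.4638 M of B.
Step 3:
                    B           E           X           D
  Initial        2.95       3.404       1.278       1.244
  Change     -0.01578     0.04733     0.01578     0.04733
  Equil         2.934       3.451       1.294       1.291
  solve Keq expr → x = 0.01578; check Q = 39.04

Q₀ = 16.86; Q < K (proceeds forward)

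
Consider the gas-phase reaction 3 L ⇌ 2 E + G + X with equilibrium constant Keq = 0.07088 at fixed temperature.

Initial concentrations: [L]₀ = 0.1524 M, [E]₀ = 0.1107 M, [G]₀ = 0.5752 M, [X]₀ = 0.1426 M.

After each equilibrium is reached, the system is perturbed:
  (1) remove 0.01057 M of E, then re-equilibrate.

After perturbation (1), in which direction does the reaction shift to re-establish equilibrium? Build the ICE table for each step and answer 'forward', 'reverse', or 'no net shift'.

Direction: forward

Q₀ = 0.284 vs Keq = 0.07088 ⇒ Q>K, reverse
Step 1:
                    L           E           G           X
  I            0.1524      0.1107      0.5752      0.1426
  C           0.04046    -0.02697    -0.01349    -0.01349
  E            0.1929     0.08373      0.5617      0.1291
  solve Keq expr → x = -0.01349; check Q = 0.07088
Then remove 0.01057 M of E.
Step 2:
                    L           E           G           X
  I            0.1929     0.07316      0.5617      0.1291
  C         -0.007364     0.00491    0.002455    0.002455
  E            0.1855     0.07807      0.5642      0.1316
  solve Keq expr → x = 0.002455; check Q = 0.07088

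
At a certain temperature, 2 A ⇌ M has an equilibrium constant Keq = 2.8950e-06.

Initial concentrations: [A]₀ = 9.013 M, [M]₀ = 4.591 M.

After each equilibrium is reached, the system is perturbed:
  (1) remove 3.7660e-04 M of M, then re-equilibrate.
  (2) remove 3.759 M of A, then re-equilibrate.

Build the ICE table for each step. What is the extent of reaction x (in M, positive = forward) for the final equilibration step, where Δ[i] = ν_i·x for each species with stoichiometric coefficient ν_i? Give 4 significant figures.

x = -3.5498e-04 M

Q₀ = 0.05652 vs Keq = 2.8950e-06 ⇒ Q>K, reverse
Step 1:
                    A           M
  Initial       9.013       4.591
  Change         9.18       -4.59
  Equil         18.19  9.5821e-04
  solve Keq expr → x = -4.59; check Q = 2.8950e-06
Then remove 3.7660e-04 M of M.
Step 2:
                    A           M
  Initial       18.19  5.8161e-04
  Change  -7.5304e-04  3.7652e-04
  Equil         18.19  9.5813e-04
  solve Keq expr → x = 3.7652e-04; check Q = 2.8950e-06
Then remove 3.759 M of A.
Step 3:
                    A           M
  Initial       14.43  9.5813e-04
  Change   7.0997e-04 -3.5498e-04
  Equil         14.43  6.0315e-04
  solve Keq expr → x = -3.5498e-04; check Q = 2.8950e-06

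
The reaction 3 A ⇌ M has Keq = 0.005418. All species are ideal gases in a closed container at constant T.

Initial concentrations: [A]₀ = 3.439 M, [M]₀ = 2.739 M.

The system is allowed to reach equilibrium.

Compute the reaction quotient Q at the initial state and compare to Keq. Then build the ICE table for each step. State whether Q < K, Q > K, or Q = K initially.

Q₀ = 0.06734; Q > K (proceeds reverse)

Q₀ = 0.06734 vs Keq = 0.005418 ⇒ Q>K, reverse
Step 1:
                    A           M
  I             3.439       2.739
  C             3.282      -1.094
  E             6.721       1.645
  solve Keq expr → x = -1.094; check Q = 0.005418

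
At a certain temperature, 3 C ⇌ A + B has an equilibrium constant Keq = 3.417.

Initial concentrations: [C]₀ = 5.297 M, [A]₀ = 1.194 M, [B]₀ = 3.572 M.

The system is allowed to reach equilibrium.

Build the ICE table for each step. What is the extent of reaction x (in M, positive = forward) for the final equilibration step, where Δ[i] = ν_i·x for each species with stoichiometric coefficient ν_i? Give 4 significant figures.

x = 1.261 M

Q₀ = 0.0287 vs Keq = 3.417 ⇒ Q<K, forward
Step 1:
                    C           A           B
  init          5.297       1.194       3.572
  Δ            -3.783       1.261       1.261
  eq            1.514       2.455       4.833
  solve Keq expr → x = 1.261; check Q = 3.417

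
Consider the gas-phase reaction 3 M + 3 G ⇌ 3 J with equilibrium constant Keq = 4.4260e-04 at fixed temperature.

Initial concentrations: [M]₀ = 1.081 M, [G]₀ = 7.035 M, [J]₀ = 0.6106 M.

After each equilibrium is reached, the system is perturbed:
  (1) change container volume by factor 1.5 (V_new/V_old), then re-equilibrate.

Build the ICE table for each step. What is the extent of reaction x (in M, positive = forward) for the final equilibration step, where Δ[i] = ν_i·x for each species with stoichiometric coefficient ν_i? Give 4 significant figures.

x = -0.03082 M

Q₀ = 5.1761e-04 vs Keq = 4.4260e-04 ⇒ Q>K, reverse
Step 1:
                    M           G           J
  Initial       1.081       7.035      0.6106
  Change      0.01916     0.01916    -0.01916
  Equil           1.1       7.054      0.5914
  solve Keq expr → x = -0.006388; check Q = 4.4260e-04
Then change container volume by factor 1.5 (V_new/V_old).
Step 2:
                    M           G           J
  Initial      0.7334       4.703      0.3943
  Change      0.09247     0.09247    -0.09247
  Equil        0.8259       4.795      0.3018
  solve Keq expr → x = -0.03082; check Q = 4.4260e-04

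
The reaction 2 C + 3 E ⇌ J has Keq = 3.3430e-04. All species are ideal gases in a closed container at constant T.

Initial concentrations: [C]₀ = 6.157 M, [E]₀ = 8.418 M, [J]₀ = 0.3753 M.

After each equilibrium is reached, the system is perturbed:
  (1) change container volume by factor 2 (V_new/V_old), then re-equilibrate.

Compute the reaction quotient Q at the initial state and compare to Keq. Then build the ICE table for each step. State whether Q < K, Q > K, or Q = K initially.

Q₀ = 1.6596e-05 vs Keq = 3.3430e-04 ⇒ Q<K, forward
Step 1:
                   C          E          J
  I            6.157      8.418     0.3753
  C           -1.756     -2.634     0.8779
  E            4.401      5.784      1.253
  solve Keq expr → x = 0.8779; check Q = 3.3430e-04
Then change container volume by factor 2 (V_new/V_old).
Step 2:
                   C          E          J
  I            2.201      2.892     0.6266
  C           0.8234      1.235    -0.4117
  E            3.024      4.127     0.2149
  solve Keq expr → x = -0.4117; check Q = 3.3430e-04

Q₀ = 1.6596e-05; Q < K (proceeds forward)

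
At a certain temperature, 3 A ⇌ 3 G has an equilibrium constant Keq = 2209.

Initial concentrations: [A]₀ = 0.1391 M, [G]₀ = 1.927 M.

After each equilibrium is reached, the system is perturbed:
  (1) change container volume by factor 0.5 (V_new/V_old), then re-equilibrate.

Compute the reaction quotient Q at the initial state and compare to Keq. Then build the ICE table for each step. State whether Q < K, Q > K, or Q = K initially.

Q₀ = 2659 vs Keq = 2209 ⇒ Q>K, reverse
Step 1:
                   A          G
  I           0.1391      1.927
  C          0.00823   -0.00823
  E           0.1473      1.919
  solve Keq expr → x = -0.002743; check Q = 2209
Then change container volume by factor 0.5 (V_new/V_old).
Step 2:
                   A          G
  I           0.2947      3.838
  C                0          0
  E           0.2947      3.838
  solve Keq expr → x = 0; check Q = 2209

Q₀ = 2659; Q > K (proceeds reverse)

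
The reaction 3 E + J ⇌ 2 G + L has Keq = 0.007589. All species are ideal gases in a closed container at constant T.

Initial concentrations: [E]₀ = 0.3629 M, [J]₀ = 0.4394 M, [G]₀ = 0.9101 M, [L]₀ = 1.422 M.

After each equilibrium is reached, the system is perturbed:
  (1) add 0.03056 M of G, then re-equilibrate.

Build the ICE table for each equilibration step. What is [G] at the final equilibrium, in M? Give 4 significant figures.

Q₀ = 56.09 vs Keq = 0.007589 ⇒ Q>K, reverse
Step 1:
                  E         J         G         L
  init       0.3629    0.4394    0.9101     1.422
  Δ           1.149     0.383    -0.766    -0.383
  eq          1.512    0.8224    0.1441     1.039
  solve Keq expr → x = -0.383; check Q = 0.007589
Then add 0.03056 M of G.
Step 2:
                  E         J         G         L
  init        1.512    0.8224    0.1746     1.039
  Δ         0.03533   0.01178  -0.02356  -0.01178
  eq          1.547    0.8342    0.1511     1.027
  solve Keq expr → x = -0.01178; check Q = 0.007589

[G]_eq = 0.1511 M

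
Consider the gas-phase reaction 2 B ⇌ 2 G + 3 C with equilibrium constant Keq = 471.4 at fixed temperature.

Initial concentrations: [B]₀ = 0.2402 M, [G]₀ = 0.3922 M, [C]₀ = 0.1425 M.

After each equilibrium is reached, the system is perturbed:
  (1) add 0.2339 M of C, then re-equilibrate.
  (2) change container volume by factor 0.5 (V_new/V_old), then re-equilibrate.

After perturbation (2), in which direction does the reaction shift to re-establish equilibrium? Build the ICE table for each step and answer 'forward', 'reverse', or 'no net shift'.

Q₀ = 0.007715 vs Keq = 471.4 ⇒ Q<K, forward
Step 1:
                   B          G          C
  I           0.2402     0.3922     0.1425
  C          -0.2304     0.2304     0.3456
  E          0.00978     0.6226     0.4881
  solve Keq expr → x = 0.1152; check Q = 471.4
Then add 0.2339 M of C.
Step 2:
                   B          G          C
  I          0.00978     0.6226      0.722
  C          0.00722   -0.00722   -0.01083
  E            0.017     0.6154     0.7112
  solve Keq expr → x = -0.00361; check Q = 471.4
Then change container volume by factor 0.5 (V_new/V_old).
Step 3:
                   B          G          C
  I            0.034      1.231      1.422
  C          0.05087   -0.05087   -0.07631
  E          0.08487       1.18      1.346
  solve Keq expr → x = -0.02544; check Q = 471.4

Direction: reverse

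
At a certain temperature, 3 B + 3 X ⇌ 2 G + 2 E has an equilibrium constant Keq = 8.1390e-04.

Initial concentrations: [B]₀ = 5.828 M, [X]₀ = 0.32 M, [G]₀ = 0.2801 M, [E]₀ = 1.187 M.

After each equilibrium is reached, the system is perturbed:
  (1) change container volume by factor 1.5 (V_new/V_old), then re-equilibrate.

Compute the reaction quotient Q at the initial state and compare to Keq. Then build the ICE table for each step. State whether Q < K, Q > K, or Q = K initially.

Q₀ = 0.01704; Q > K (proceeds reverse)

Q₀ = 0.01704 vs Keq = 8.1390e-04 ⇒ Q>K, reverse
Step 1:
                  B         X         G         E
  I           5.828      0.32    0.2801     1.187
  C          0.1972    0.1972   -0.1314   -0.1314
  E           6.025    0.5172    0.1487     1.056
  solve Keq expr → x = -0.06572; check Q = 8.1390e-04
Then change container volume by factor 1.5 (V_new/V_old).
Step 2:
                  B         X         G         E
  I           4.017    0.3448   0.09911    0.7037
  C         0.03108   0.03108  -0.02072  -0.02072
  E           4.048    0.3759   0.07839     0.683
  solve Keq expr → x = -0.01036; check Q = 8.1390e-04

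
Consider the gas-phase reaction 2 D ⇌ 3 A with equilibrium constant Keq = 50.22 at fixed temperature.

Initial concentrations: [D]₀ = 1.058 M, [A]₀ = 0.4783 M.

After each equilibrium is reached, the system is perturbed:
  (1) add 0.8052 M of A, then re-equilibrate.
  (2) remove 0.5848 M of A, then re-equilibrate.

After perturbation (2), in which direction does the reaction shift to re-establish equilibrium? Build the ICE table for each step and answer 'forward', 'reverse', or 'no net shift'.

Direction: forward

Q₀ = 0.09775 vs Keq = 50.22 ⇒ Q<K, forward
Step 1:
                  D         A
  I           1.058    0.4783
  C         -0.7653     1.148
  E          0.2927     1.626
  solve Keq expr → x = 0.3827; check Q = 50.22
Then add 0.8052 M of A.
Step 2:
                  D         A
  I          0.2927     2.432
  C          0.1635   -0.2452
  E          0.4562     2.186
  solve Keq expr → x = -0.08175; check Q = 50.22
Then remove 0.5848 M of A.
Step 3:
                  D         A
  I          0.4562     1.601
  C         -0.1204    0.1807
  E          0.3357     1.782
  solve Keq expr → x = 0.06022; check Q = 50.22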